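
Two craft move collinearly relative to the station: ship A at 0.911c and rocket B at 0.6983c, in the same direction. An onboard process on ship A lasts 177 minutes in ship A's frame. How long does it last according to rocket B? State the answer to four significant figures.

218.2 minutes

Speed of ship A in rocket B's frame: u = (v_A − v_B)/(1 − v_A v_B/c²) = (0.911 − 0.6983)/(1 − 0.911×0.6983) = 0.2127/0.3638487 = 0.58458; |u| = 0.58458c.
At |u| = 0.58458c, γ = (1 − 0.341734)^(−1/2) = 1.2325.
Ship A's interval is proper; time dilation gives Δt_B = γΔτ = 1.2325 × 177 minutes = 218.2 minutes.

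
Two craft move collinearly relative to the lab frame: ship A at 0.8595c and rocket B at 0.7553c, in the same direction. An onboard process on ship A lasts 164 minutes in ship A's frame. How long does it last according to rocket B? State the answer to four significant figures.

Transform ship A's velocity into rocket B's frame: (0.8595 − 0.7553)/(1 − 0.8595·0.7553) = 0.1042/0.35081965, so the relative speed is 0.29702c.
At |u| = 0.29702c, γ = (1 − 0.0882209)^(−1/2) = 1.0473.
The clock on ship A records proper time, so rocket B measures Δt = γΔτ = 1.0473 × 164 = 171.8 minutes.

171.8 minutes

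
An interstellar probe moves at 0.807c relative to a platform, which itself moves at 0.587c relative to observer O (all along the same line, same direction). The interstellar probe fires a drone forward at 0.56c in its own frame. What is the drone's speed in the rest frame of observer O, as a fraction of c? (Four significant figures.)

Apply u = (u'+v)/(1+u'v) twice. Drone in the platform frame: (0.56+0.807)/(1+0.56·0.807) = 1.367/1.45192 = 0.94151c.
That velocity, transformed to the rest frame of observer O: (0.94151+0.587)/(1+0.94151·0.587) = 1.52851/1.55266637 = 0.98444c.

0.9844c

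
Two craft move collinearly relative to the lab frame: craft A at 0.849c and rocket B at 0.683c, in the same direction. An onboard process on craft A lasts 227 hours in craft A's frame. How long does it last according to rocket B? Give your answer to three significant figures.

247 hours

The velocity of craft A relative to rocket B is (0.849 − 0.683)c / (1 − 0.849×0.683) = 0.39511c; relative speed 0.39511c.
At |u| = 0.39511c, γ = (1 − 0.156112)^(−1/2) = 1.0886.
The clock on craft A records proper time, so rocket B measures Δt = γΔτ = 1.0886 × 227 = 247 hours.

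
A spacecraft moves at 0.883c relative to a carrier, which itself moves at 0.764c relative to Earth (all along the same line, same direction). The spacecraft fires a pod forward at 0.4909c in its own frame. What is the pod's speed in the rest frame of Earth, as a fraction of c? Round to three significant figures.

Apply u = (u'+v)/(1+u'v) twice. Pod in the carrier frame: (0.4909+0.883)/(1+0.4909·0.883) = 1.3739/1.4334647 = 0.95845c.
That velocity, transformed to the rest frame of Earth: (0.95845+0.764)/(1+0.95845·0.764) = 1.72245/1.7322558 = 0.99434c.

0.994c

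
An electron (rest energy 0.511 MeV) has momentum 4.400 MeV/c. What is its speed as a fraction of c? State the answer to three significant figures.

βγ = pc/(mc²) = 4.400/0.511 = 8.6106.
Since γ² = 1 + (βγ)² = 75.1424, γ = √75.1424 = 8.66847, and β = (βγ)/γ = 8.6106/8.66847 = 0.993.

0.993c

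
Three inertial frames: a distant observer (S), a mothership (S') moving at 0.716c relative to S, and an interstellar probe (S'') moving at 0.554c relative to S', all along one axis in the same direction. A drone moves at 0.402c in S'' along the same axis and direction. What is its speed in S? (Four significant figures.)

0.9603c

Apply u = (u'+v)/(1+u'v) twice. Drone in the mothership frame: (0.402+0.554)/(1+0.402·0.554) = 0.956/1.222708 = 0.78187c.
That velocity, transformed to the rest frame of a distant observer: (0.78187+0.716)/(1+0.78187·0.716) = 1.49787/1.55981892 = 0.96028c.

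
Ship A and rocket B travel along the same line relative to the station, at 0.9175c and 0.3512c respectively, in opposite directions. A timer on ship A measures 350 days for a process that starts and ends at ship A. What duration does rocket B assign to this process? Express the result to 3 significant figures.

1240 days

Speed of ship A in rocket B's frame: u = (v_A + v_B)/(1 + v_A v_B/c²) = (0.9175 + 0.3512)/(1 + 0.9175×0.3512) = 1.2687/1.322226 = 0.95952; |u| = 0.95952c.
At |u| = 0.95952c, γ = (1 − 0.920679)^(−1/2) = 3.5506.
Ship A's interval is proper; time dilation gives Δt_B = γΔτ = 3.5506 × 350 days = 1240 days.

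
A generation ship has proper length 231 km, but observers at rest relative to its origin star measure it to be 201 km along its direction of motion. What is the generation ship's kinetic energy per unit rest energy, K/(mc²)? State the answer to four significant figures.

0.1493

γ = L₀/L = 231/201 = 1.14925.
K/(mc²) = γ − 1 = 1.14925 − 1 = 0.1493.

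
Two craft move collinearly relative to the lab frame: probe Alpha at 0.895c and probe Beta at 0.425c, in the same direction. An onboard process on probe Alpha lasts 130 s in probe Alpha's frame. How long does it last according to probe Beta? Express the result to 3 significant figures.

199 s

Transform probe Alpha's velocity into probe Beta's frame: (0.895 − 0.425)/(1 − 0.895·0.425) = 0.47/0.619625, so the relative speed is 0.75852c.
γ for this relative speed: γ = 1/√(1 − 0.575353) = 1.5346.
The clock on probe Alpha records proper time, so probe Beta measures Δt = γΔτ = 1.5346 × 130 = 199 s.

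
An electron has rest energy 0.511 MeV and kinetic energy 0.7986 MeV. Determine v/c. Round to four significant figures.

0.9207

γ = 1 + K/(mc²) = 1 + 0.7986/0.511 = 2.5628.
β = √(1 − 1/γ²) = √(1 − 0.152255) = √0.847745 = 0.9207.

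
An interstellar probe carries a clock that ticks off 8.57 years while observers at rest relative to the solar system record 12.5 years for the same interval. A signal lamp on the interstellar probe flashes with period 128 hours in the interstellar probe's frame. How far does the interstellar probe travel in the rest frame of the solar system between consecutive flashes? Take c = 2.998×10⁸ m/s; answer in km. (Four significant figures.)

γ = Δt/Δτ = 12.5/8.57 = 1.45858.
β = √(1 − 1/γ²) = 0.72798. Lab-frame period = γτ = 1.45858×128 hours = 186.7 hours. Distance = βc × γτ = 0.72798 × 2.998×10⁸ m/s × 672120 s = 1.4669×10^14 m = 1.467×10^11 km.

1.467×10^11 km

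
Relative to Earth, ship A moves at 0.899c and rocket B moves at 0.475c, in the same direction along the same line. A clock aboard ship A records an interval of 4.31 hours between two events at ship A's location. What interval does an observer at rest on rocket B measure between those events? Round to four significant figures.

The velocity of ship A relative to rocket B is (0.899 − 0.475)c / (1 − 0.899×0.475) = 0.74c; relative speed 0.74c.
γ for this relative speed: γ = 1/√(1 − 0.5476) = 1.4868.
The clock on ship A records proper time, so rocket B measures Δt = γΔτ = 1.4868 × 4.31 = 6.408 hours.

6.408 hours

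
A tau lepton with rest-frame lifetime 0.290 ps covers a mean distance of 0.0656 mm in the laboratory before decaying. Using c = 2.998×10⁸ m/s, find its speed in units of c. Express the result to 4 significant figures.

0.6023c

Let x = d/(cτ) = 6.560×10^-5 m / (2.998×10⁸ m/s × 2.900×10^-13 s) = 0.75453. Since d = βγcτ, x = βγ = β/√(1−β²).
Solving: β² = x²/(1+x²) = 0.569316/1.569316 = 0.36278, so β = 0.6023.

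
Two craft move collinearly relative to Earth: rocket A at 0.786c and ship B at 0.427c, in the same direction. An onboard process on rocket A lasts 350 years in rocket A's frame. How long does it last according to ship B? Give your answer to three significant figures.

416 years

Transform rocket A's velocity into ship B's frame: (0.786 − 0.427)/(1 − 0.786·0.427) = 0.359/0.664378, so the relative speed is 0.54036c.
At |u| = 0.54036c, γ = (1 − 0.291989)^(−1/2) = 1.1884.
Rocket A's interval is proper; time dilation gives Δt_B = γΔτ = 1.1884 × 350 years = 416 years.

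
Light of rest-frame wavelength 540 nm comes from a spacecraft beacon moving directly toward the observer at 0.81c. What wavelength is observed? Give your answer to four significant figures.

175.0 nm

Relativistic Doppler for wavelength: λ_obs = λ_src · √((1−β)/(1+β)).
With β = 0.81: factor = √(0.19/1.81) = 0.32399.
λ_obs = 540 × 0.32399 = 175.0 nm.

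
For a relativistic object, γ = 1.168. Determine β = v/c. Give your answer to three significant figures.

β = √(1 − 1/γ²) = √(1 − 1/1.364224) = √0.266983 = 0.517.

0.517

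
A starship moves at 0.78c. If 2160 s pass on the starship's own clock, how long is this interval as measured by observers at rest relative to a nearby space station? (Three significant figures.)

With β = 0.78, γ = 1/√(1 − 0.78²) = 1/√0.3916 = 1.598.
The onboard clock measures proper time, so the interval in the rest frame of a nearby space station is dilated: Δt = γ·Δτ = 1.598 × 2160 s = 3450 s.

3450 s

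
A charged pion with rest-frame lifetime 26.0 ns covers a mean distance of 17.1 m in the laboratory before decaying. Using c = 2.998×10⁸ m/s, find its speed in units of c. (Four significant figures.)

0.9099c

Let x = d/(cτ) = 17.10 m / (2.998×10⁸ m/s × 2.600×10^-8 s) = 2.1938. Since d = βγcτ, x = βγ = β/√(1−β²).
Solving: β² = x²/(1+x²) = 4.81276/5.81276 = 0.827965, so β = 0.9099.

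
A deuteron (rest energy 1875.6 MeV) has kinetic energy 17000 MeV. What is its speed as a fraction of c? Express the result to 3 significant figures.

0.995c

K = (γ−1)mc², so γ = 1 + 17000/1875.6 = 10.064.
Then v/c = √(1 − γ⁻²) = √(1 − 0.00987322) = √0.99012678 = 0.995.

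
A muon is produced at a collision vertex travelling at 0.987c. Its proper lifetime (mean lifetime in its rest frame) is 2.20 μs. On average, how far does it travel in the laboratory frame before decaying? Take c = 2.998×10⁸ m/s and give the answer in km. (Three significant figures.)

4.05 km

Lorentz factor: γ = (1 − 0.974169)^(−1/2) = 6.222.
Lab-frame lifetime: Δt = γτ = 6.222 × 2.20 μs = 13.688 μs.
Distance: d = vΔt = 0.987 × 2.998×10⁸ m/s × 1.3688×10^-5 s = 4050 m = 4.05 km.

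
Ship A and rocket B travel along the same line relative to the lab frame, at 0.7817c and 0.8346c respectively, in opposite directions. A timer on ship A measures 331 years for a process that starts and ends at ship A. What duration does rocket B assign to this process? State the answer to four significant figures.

Speed of ship A in rocket B's frame: u = (v_A + v_B)/(1 + v_A v_B/c²) = (0.7817 + 0.8346)/(1 + 0.7817×0.8346) = 1.6163/1.65240682 = 0.97815; |u| = 0.97815c.
γ for this relative speed: γ = 1/√(1 − 0.956777) = 4.81.
The clock on ship A records proper time, so rocket B measures Δt = γΔτ = 4.81 × 331 = 1592 years.

1592 years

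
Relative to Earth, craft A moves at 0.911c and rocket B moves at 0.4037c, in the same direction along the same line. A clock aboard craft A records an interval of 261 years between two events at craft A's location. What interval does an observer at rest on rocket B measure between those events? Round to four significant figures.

437.3 years

The velocity of craft A relative to rocket B is (0.911 − 0.4037)c / (1 − 0.911×0.4037) = 0.8024c; relative speed 0.8024c.
At |u| = 0.8024c, γ = (1 − 0.643846)^(−1/2) = 1.6756.
The clock on craft A records proper time, so rocket B measures Δt = γΔτ = 1.6756 × 261 = 437.3 years.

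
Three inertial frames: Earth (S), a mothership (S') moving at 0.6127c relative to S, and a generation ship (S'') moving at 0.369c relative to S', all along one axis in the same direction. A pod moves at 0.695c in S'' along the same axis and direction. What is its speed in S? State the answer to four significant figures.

0.9609c

First combine the pod and generation ship (S''→S'): u₁ = (0.695 + 0.369)/(1 + 0.695×0.369) = 1.064/1.256455 = 0.84683.
Then combine with the mothership (S'→S): u = (0.84683 + 0.6127)/(1 + 0.84683×0.6127) = 1.45953/1.518852741 = 0.96094.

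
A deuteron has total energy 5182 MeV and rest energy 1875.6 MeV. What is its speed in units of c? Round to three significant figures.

0.932c

Total energy E = γmc² gives γ = 5182/1875.6 = 2.7628.
Hence β = √(1 − 1/γ²) = √(1 − 0.131009) = √0.868991 = 0.932.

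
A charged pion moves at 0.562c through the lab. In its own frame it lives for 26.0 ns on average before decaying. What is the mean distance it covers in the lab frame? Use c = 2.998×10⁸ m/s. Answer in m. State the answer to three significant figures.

β² = 0.315844, so γ = 1/√0.684156 = 1.209.
Lab-frame lifetime: Δt = γτ = 1.209 × 26.0 ns = 31.434 ns.
Distance: d = vΔt = 0.562 × 2.998×10⁸ m/s × 3.1434×10^-8 s = 5.30 m.

5.30 m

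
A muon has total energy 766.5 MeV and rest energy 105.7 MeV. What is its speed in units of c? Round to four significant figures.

Total energy E = γmc² gives γ = 766.5/105.7 = 7.2517.
Hence β = √(1 − 1/γ²) = √(1 − 0.0190161) = √0.9809839 = 0.9904.

0.9904c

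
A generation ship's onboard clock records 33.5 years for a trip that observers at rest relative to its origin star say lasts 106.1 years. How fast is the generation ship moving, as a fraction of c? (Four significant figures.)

0.9488c

γ = Δt/Δτ = 106.1/33.5 = 3.1672.
β = √(1 − 1/γ²) = √(1 − 0.0996894) = √0.9003106 = 0.9488.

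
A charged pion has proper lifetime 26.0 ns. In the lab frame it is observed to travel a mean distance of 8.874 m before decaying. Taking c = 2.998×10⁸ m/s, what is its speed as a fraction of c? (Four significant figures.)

0.7513c

d = βγcτ ⇒ βγ = d/(cτ) = 8.874 m / (7.7948 m) = 1.1385.
β = (βγ)/√(1+(βγ)²) = 1.1385/√2.29618 = 0.7513.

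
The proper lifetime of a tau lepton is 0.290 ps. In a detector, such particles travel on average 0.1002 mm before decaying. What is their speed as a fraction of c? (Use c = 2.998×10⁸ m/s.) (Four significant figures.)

0.7553c

d = βγcτ ⇒ βγ = d/(cτ) = 1.002×10^-4 m / (8.6942×10^-5 m) = 1.1525.
β = (βγ)/√(1+(βγ)²) = 1.1525/√2.32826 = 0.7553.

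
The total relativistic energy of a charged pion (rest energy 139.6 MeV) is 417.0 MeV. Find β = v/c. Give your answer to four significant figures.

Total energy E = γmc² gives γ = 417.0/139.6 = 2.9871.
Hence β = √(1 − 1/γ²) = √(1 − 0.112073) = √0.887927 = 0.9423.

0.9423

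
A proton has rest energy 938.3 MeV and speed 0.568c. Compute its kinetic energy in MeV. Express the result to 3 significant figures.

202 MeV

Lorentz factor: γ = (1 − 0.322624)^(−1/2) = 1.21502.
Kinetic energy: K = (γ − 1)mc² = (1.21502 − 1) × 938.3 MeV = 0.21502 × 938.3 = 202 MeV.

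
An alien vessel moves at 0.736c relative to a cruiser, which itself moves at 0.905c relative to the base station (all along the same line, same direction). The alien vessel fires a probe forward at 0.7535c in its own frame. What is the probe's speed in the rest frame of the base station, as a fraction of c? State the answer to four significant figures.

0.9979c

Compose velocities in two stages. Stage 1 (into S'): u₁ = (0.7535+0.736)/(1+0.7535×0.736) = 0.95814.
Stage 2 (into S): u = (0.95814+0.905)/(1+0.95814×0.905) = 0.99787, so the speed is 0.9979c.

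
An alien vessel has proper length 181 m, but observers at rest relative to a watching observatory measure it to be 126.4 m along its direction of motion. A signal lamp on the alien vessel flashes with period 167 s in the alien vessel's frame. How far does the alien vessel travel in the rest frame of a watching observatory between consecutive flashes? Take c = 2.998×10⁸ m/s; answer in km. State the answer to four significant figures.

γ = L₀/L = 181/126.4 = 1.43196.
β = √(1 − 1/γ²) = 0.71576. Lab-frame period = γτ = 1.43196×167 s = 239.14 s. Distance = βc × γτ = 0.71576 × 2.998×10⁸ m/s × 239.14 s = 5.1316×10^10 m = 5.132×10^7 km.

5.132×10^7 km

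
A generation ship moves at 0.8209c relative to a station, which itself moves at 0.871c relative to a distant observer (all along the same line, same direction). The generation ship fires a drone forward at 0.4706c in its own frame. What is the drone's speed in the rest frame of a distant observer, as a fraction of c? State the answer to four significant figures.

Apply u = (u'+v)/(1+u'v) twice. Drone in the station frame: (0.4706+0.8209)/(1+0.4706·0.8209) = 1.2915/1.38631554 = 0.93161c.
That velocity, transformed to the rest frame of a distant observer: (0.93161+0.871)/(1+0.93161·0.871) = 1.80261/1.81143231 = 0.99513c.

0.9951c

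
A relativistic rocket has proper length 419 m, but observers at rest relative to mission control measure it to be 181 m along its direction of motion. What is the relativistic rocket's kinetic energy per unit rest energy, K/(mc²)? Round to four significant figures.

From L = L₀/γ: γ = 419/181 = 2.31492.
Since K = (γ−1)mc², K/(mc²) = 2.31492 − 1 = 1.315.

1.315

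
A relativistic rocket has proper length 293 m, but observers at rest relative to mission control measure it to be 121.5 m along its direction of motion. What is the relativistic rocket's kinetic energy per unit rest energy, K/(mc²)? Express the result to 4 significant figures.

1.412

From L = L₀/γ: γ = 293/121.5 = 2.41152.
K/(mc²) = γ − 1 = 2.41152 − 1 = 1.412.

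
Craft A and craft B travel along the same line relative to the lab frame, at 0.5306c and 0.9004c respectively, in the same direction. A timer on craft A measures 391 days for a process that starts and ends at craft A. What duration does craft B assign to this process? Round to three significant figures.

The velocity of craft A relative to craft B is (0.5306 − 0.9004)c / (1 − 0.5306×0.9004) = −0.70809c; relative speed 0.70809c.
γ for this relative speed: γ = 1/√(1 − 0.501391) = 1.4162.
The clock on craft A records proper time, so craft B measures Δt = γΔτ = 1.4162 × 391 = 554 days.

554 days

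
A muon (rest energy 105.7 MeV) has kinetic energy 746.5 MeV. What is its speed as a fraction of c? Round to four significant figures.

γ = 1 + K/(mc²) = 1 + 746.5/105.7 = 8.0624.
β = √(1 − 1/γ²) = √(1 − 0.0153841) = √0.9846159 = 0.9923.

0.9923c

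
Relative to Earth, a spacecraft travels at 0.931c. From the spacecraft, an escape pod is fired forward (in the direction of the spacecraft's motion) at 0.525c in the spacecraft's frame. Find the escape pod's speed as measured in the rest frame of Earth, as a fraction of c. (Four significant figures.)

In units of c, u = (u' + v)/(1 + u'v) with u' = 0.525 and v = 0.931.
Numerator: 0.525 + 0.931 = 1.456. Denominator: 1 + (0.525)(0.931) = 1.488775.
u = 1.456/1.488775 = 0.97799, so the speed is 0.9780c.

0.9780c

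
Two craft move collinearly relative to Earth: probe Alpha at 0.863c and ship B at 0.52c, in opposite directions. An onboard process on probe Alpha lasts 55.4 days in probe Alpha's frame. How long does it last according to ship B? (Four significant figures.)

The velocity of probe Alpha relative to ship B is (0.863 + 0.52)c / (1 + 0.863×0.52) = 0.95461c; relative speed 0.95461c.
At |u| = 0.95461c, γ = (1 − 0.91128)^(−1/2) = 3.3573.
The clock on probe Alpha records proper time, so ship B measures Δt = γΔτ = 3.3573 × 55.4 = 186.0 days.

186.0 days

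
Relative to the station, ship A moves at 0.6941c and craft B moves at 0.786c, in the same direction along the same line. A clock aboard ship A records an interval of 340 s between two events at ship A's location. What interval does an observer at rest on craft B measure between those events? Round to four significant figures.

Transform ship A's velocity into craft B's frame: (0.6941 − 0.786)/(1 − 0.6941·0.786) = −0.0919/0.4544374, so the relative speed is 0.20223c.
At |u| = 0.20223c, γ = (1 − 0.040897)^(−1/2) = 1.0211.
The clock on ship A records proper time, so craft B measures Δt = γΔτ = 1.0211 × 340 = 347.2 s.

347.2 s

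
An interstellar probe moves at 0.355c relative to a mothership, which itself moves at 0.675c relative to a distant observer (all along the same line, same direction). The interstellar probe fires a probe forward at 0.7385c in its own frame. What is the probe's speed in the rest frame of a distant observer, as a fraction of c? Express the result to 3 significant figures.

First combine the probe and interstellar probe (S''→S'): u₁ = (0.7385 + 0.355)/(1 + 0.7385×0.355) = 1.0935/1.2621675 = 0.86637.
Then combine with the mothership (S'→S): u = (0.86637 + 0.675)/(1 + 0.86637×0.675) = 1.54137/1.58479975 = 0.9726.

0.973c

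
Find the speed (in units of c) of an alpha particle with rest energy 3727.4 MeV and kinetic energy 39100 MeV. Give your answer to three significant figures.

γ = 1 + K/(mc²) = 1 + 39100/3727.4 = 11.49.
β = √(1 − 1/γ²) = √(1 − 0.0075746) = √0.9924254 = 0.996.

0.996c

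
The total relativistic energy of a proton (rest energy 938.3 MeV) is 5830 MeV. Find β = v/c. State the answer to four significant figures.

γ = E/(mc²) = 5830/938.3 = 6.2134.
β = √(1 − 1/γ²) = √(1 − 0.0259025) = √0.9740975 = 0.9870.

0.9870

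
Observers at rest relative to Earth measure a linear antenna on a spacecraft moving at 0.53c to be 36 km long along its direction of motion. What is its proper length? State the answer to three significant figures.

42.5 km

β² = 0.2809, so γ = 1/√0.7191 = 1.1792.
Proper length: L₀ = γ·L = 1.1792 × 36 = 42.5 km.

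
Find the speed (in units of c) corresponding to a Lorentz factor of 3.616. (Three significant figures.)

β = √(1 − 1/γ²) = √(1 − 1/13.075456) = √0.923521 = 0.961.

0.961c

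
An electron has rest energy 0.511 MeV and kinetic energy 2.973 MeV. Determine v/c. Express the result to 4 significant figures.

0.9892

γ = 1 + K/(mc²) = 1 + 2.973/0.511 = 6.818.
β = √(1 − 1/γ²) = √(1 − 0.0215123) = √0.9784877 = 0.9892.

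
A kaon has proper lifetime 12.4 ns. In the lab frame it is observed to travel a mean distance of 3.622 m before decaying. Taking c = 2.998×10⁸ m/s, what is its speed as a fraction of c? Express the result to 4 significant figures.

0.6978c

d = βγcτ ⇒ βγ = d/(cτ) = 3.622 m / (3.71752 m) = 0.97431.
β = (βγ)/√(1+(βγ)²) = 0.97431/√1.94928 = 0.6978.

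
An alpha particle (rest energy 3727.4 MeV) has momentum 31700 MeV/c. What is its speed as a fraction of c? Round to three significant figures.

0.993c

βγ = pc/(mc²) = 31700/3727.4 = 8.5046.
Since γ² = 1 + (βγ)² = 73.3282, γ = √73.3282 = 8.56319, and β = (βγ)/γ = 8.5046/8.56319 = 0.993.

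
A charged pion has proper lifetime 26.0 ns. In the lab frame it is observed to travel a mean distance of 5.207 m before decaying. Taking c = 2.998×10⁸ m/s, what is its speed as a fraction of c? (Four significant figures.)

0.5555c

d = βγcτ ⇒ βγ = d/(cτ) = 5.207 m / (7.7948 m) = 0.66801.
β = (βγ)/√(1+(βγ)²) = 0.66801/√1.446237 = 0.5555.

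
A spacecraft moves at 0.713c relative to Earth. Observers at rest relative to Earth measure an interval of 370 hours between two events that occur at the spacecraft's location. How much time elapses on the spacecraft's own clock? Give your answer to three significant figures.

259 hours

With β = 0.713, γ = 1/√(1 − 0.713²) = 1/√0.491631 = 1.4262.
The moving clock records proper time: Δτ = Δt/γ = 370/1.4262 = 259 hours.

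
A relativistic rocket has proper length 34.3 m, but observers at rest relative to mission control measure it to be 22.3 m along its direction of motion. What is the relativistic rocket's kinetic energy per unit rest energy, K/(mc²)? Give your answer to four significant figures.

Length contraction gives γ = L₀/L = 34.3/22.3 = 1.53812.
K/(mc²) = γ − 1 = 1.53812 − 1 = 0.5381.

0.5381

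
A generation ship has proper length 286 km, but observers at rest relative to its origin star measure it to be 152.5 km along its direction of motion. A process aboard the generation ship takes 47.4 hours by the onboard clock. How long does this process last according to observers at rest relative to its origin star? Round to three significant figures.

88.9 hours

Length contraction gives γ = L₀/L = 286/152.5 = 1.87541.
The same γ dilates the second interval: 1.87541 × 47.4 hours = 88.9 hours.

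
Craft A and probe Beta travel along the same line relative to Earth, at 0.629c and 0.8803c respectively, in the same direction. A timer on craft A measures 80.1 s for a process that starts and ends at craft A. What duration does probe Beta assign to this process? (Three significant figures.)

96.9 s

Transform craft A's velocity into probe Beta's frame: (0.629 − 0.8803)/(1 − 0.629·0.8803) = −0.2513/0.4462913, so the relative speed is 0.56309c.
γ for this relative speed: γ = 1/√(1 − 0.31707) = 1.2101.
The clock on craft A records proper time, so probe Beta measures Δt = γΔτ = 1.2101 × 80.1 = 96.9 s.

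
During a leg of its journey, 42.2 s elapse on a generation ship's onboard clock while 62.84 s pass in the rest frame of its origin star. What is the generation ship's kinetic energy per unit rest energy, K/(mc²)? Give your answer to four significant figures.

The time-dilation ratio gives γ = 62.84/42.2 = 1.4891.
Since K = (γ−1)mc², K/(mc²) = 1.4891 − 1 = 0.4891.

0.4891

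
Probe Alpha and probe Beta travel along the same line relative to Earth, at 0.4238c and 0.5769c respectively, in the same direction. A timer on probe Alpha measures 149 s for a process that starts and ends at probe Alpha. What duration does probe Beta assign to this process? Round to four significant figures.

Transform probe Alpha's velocity into probe Beta's frame: (0.4238 − 0.5769)/(1 − 0.4238·0.5769) = −0.1531/0.75550978, so the relative speed is 0.20264c.
At |u| = 0.20264c, γ = (1 − 0.041063)^(−1/2) = 1.0212.
Probe Alpha's interval is proper; time dilation gives Δt_B = γΔτ = 1.0212 × 149 s = 152.2 s.

152.2 s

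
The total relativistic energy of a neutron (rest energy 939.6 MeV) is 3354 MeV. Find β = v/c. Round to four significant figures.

γ = E/(mc²) = 3354/939.6 = 3.5696.
β = √(1 − 1/γ²) = √(1 − 0.0784803) = √0.9215197 = 0.9600.

0.9600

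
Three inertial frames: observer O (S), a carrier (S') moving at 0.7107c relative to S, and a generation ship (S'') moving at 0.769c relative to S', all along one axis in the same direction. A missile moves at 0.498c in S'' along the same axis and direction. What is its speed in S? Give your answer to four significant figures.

First combine the missile and generation ship (S''→S'): u₁ = (0.498 + 0.769)/(1 + 0.498×0.769) = 1.267/1.382962 = 0.91615.
Then combine with the carrier (S'→S): u = (0.91615 + 0.7107)/(1 + 0.91615×0.7107) = 1.62685/1.651107805 = 0.98531.

0.9853c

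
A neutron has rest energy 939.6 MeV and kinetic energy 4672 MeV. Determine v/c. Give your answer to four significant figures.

γ = 1 + K/(mc²) = 1 + 4672/939.6 = 5.9723.
β = √(1 − 1/γ²) = √(1 − 0.028036) = √0.971964 = 0.9859.

0.9859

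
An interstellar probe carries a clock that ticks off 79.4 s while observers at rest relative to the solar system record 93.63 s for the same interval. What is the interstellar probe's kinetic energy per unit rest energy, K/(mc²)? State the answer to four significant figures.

γ = Δt/Δτ = 93.63/79.4 = 1.17922.
Since K = (γ−1)mc², K/(mc²) = 1.17922 − 1 = 0.1792.

0.1792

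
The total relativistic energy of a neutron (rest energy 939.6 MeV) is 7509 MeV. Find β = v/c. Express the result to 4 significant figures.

0.9921

γ = E/(mc²) = 7509/939.6 = 7.9917.
β = √(1 − 1/γ²) = √(1 − 0.0156575) = √0.9843425 = 0.9921.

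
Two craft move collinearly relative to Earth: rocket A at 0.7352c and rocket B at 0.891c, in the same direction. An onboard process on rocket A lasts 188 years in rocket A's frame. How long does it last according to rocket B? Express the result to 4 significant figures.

210.7 years

The velocity of rocket A relative to rocket B is (0.7352 − 0.891)c / (1 − 0.7352×0.891) = −0.45168c; relative speed 0.45168c.
γ for this relative speed: γ = 1/√(1 − 0.204015) = 1.1209.
The clock on rocket A records proper time, so rocket B measures Δt = γΔτ = 1.1209 × 188 = 210.7 years.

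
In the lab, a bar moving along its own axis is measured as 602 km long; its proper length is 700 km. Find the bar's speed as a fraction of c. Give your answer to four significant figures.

Length contraction gives γ = L₀/L = 700/602 = 1.1628.
β = √(1 − 1/γ²) = √0.260412 = 0.5103.

0.5103c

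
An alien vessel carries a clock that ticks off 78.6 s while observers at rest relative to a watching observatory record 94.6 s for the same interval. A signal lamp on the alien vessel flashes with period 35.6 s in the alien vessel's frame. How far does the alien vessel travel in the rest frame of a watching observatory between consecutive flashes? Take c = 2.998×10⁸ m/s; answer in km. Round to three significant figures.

The time-dilation ratio gives γ = 94.6/78.6 = 1.20356.
β = √(1 − 1/γ²) = 0.55647. Lab-frame period = γτ = 1.20356×35.6 s = 42.847 s. Distance = βc × γτ = 0.55647 × 2.998×10⁸ m/s × 42.847 s = 7.1482×10^9 m = 7.15×10^6 km.

7.15×10^6 km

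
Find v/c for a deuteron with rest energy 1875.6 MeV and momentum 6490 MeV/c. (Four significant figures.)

0.9607

βγ = pc/(mc²) = 6490/1875.6 = 3.4602.
Since γ² = 1 + (βγ)² = 12.973, γ = √12.973 = 3.60181, and β = (βγ)/γ = 3.4602/3.60181 = 0.9607.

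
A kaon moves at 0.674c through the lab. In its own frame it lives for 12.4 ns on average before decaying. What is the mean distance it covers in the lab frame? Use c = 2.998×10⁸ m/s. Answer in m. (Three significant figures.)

3.39 m

Lorentz factor: γ = (1 − 0.454276)^(−1/2) = 1.3537.
Lab-frame lifetime: Δt = γτ = 1.3537 × 12.4 ns = 16.786 ns.
Distance: d = vΔt = 0.674 × 2.998×10⁸ m/s × 1.6786×10^-8 s = 3.39 m.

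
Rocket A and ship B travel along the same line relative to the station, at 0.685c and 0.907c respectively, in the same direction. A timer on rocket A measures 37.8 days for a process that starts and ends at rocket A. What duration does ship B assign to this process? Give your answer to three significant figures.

Transform rocket A's velocity into ship B's frame: (0.685 − 0.907)/(1 − 0.685·0.907) = −0.222/0.378705, so the relative speed is 0.58621c.
γ for this relative speed: γ = 1/√(1 − 0.343642) = 1.2343.
The clock on rocket A records proper time, so ship B measures Δt = γΔτ = 1.2343 × 37.8 = 46.7 days.

46.7 days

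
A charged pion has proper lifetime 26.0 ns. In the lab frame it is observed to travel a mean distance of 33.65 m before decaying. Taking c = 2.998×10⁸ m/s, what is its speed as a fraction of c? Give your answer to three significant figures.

0.974c

Let x = d/(cτ) = 33.65 m / (2.998×10⁸ m/s × 2.600×10^-8 s) = 4.317. Since d = βγcτ, x = βγ = β/√(1−β²).
Solving: β² = x²/(1+x²) = 18.6365/19.6365 = 0.949074, so β = 0.974.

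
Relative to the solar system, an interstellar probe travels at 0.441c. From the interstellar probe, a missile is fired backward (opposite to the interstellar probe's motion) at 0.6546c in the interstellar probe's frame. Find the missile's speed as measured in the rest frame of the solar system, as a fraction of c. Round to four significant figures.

0.3003c

In units of c, u = (u' + v)/(1 + u'v) with u' = −0.6546 and v = 0.441.
Numerator: −0.6546 + 0.441 = −0.2136. Denominator: 1 + (−0.6546)(0.441) = 0.7113214.
u = −0.2136/0.7113214 = −0.30029, so the speed is 0.3003c.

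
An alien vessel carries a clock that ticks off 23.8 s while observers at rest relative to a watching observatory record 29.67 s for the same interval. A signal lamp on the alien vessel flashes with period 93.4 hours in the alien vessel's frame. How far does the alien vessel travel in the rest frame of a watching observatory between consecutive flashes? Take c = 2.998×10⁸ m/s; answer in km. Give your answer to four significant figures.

7.504×10^10 km

The time-dilation ratio gives γ = 29.67/23.8 = 1.24664.
β = √(1 − 1/γ²) = 0.59711. Lab-frame period = γτ = 1.24664×93.4 hours = 116.44 hours. Distance = βc × γτ = 0.59711 × 2.998×10⁸ m/s × 419184 s = 7.5040×10^13 m = 7.504×10^10 km.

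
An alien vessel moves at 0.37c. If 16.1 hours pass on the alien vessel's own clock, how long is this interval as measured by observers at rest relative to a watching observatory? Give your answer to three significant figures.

17.3 hours

Lorentz factor: γ = (1 − 0.1369)^(−1/2) = 1.0764.
Time dilation: Δt = γ·Δτ = 1.0764 × 16.1 = 17.3 hours.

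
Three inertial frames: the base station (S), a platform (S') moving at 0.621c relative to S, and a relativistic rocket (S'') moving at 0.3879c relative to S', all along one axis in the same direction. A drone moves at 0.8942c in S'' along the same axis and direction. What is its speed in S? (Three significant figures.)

Compose velocities in two stages. Stage 1 (into S'): u₁ = (0.8942+0.3879)/(1+0.8942×0.3879) = 0.95192.
Stage 2 (into S): u = (0.95192+0.621)/(1+0.95192×0.621) = 0.98855, so the speed is 0.989c.

0.989c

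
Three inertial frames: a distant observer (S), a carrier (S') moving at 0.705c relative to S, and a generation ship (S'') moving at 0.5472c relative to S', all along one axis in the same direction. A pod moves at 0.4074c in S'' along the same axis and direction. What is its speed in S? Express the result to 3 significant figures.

First combine the pod and generation ship (S''→S'): u₁ = (0.4074 + 0.5472)/(1 + 0.4074×0.5472) = 0.9546/1.22292928 = 0.78058.
Then combine with the carrier (S'→S): u = (0.78058 + 0.705)/(1 + 0.78058×0.705) = 1.48558/1.5503089 = 0.95825.

0.958c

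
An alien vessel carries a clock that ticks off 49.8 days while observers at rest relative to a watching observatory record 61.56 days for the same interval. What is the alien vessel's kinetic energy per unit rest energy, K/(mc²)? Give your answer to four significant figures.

γ = Δt/Δτ = 61.56/49.8 = 1.23614.
Since K = (γ−1)mc², K/(mc²) = 1.23614 − 1 = 0.2361.

0.2361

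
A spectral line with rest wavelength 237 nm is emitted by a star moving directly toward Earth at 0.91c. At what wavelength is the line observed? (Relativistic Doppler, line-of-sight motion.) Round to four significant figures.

51.45 nm

Relativistic Doppler for wavelength: λ_obs = λ_src · √((1−β)/(1+β)).
With β = 0.91: factor = √(0.09/1.91) = 0.21707.
λ_obs = 237 × 0.21707 = 51.45 nm.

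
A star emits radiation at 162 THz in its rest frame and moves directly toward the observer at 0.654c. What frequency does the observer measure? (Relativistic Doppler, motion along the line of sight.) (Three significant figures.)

354 THz

Relativistic Doppler (source moving toward): f_obs = f_src · √((1+β)/(1−β)).
With β = 0.654: factor = √(1.654/0.346) = 2.1864.
f_obs = 162 × 2.1864 = 354 THz.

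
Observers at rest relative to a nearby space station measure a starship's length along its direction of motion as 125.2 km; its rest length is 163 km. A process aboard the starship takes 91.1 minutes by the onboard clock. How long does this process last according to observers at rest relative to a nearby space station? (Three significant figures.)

119 minutes

From L = L₀/γ: γ = 163/125.2 = 1.30192.
Δt = γΔτ = 1.30192 × 91.1 = 119 minutes.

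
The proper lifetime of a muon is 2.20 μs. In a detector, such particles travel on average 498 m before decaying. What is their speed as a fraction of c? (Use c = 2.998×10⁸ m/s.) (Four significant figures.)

d = βγcτ ⇒ βγ = d/(cτ) = 498.0 m / (659.56 m) = 0.75505.
β = (βγ)/√(1+(βγ)²) = 0.75505/√1.570101 = 0.6026.

0.6026c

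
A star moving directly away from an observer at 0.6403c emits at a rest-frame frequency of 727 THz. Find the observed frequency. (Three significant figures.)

340 THz

Relativistic Doppler (source moving away): f_obs = f_src · √((1−β)/(1+β)).
With β = 0.6403: factor = √(0.3597/1.6403) = 0.46828.
f_obs = 727 × 0.46828 = 340 THz.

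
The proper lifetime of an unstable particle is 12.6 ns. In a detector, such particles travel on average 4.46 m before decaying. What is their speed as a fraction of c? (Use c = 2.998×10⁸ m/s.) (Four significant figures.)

0.7631c

Lab distance = (lab lifetime)·v = γτ·βc, so βγ = d/(cτ) = 4.460/(2.998×10⁸ × 1.260×10^-8) = 1.1807.
With βγ = 1.1807: γ² = 1 + (βγ)² = 2.39405, and β = (βγ)/γ = 1.1807/1.54727 = 0.7631.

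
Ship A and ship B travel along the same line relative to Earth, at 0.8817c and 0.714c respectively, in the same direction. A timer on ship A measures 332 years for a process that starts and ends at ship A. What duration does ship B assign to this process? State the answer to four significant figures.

Speed of ship A in ship B's frame: u = (v_A − v_B)/(1 − v_A v_B/c²) = (0.8817 − 0.714)/(1 − 0.8817×0.714) = 0.1677/0.3704662 = 0.45267; |u| = 0.45267c.
At |u| = 0.45267c, γ = (1 − 0.20491)^(−1/2) = 1.1215.
The clock on ship A records proper time, so ship B measures Δt = γΔτ = 1.1215 × 332 = 372.3 years.

372.3 years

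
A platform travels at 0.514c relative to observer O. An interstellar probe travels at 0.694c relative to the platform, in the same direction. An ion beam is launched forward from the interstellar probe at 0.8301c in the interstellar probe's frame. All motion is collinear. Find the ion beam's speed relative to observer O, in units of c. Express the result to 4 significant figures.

First combine the ion beam and interstellar probe (S''→S'): u₁ = (0.8301 + 0.694)/(1 + 0.8301×0.694) = 1.5241/1.5760894 = 0.96701.
Then combine with the platform (S'→S): u = (0.96701 + 0.514)/(1 + 0.96701×0.514) = 1.48101/1.49704314 = 0.98929.

0.9893c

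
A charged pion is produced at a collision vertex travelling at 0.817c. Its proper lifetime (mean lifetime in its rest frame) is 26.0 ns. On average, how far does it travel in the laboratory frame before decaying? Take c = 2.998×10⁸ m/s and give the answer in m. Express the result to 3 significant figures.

With β = 0.817, γ = 1/√(1 − 0.817²) = 1/√0.332511 = 1.7342.
Lab-frame lifetime: Δt = γτ = 1.7342 × 26.0 ns = 45.089 ns.
Distance: d = vΔt = 0.817 × 2.998×10⁸ m/s × 4.5089×10^-8 s = 11.0 m.

11.0 m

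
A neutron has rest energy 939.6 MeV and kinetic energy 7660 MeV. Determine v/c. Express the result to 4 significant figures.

0.9940

K = (γ−1)mc², so γ = 1 + 7660/939.6 = 9.1524.
Then v/c = √(1 − γ⁻²) = √(1 − 0.011938) = √0.988062 = 0.9940.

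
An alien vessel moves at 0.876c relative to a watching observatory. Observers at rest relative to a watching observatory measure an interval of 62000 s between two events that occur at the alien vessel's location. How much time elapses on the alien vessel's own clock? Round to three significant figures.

Lorentz factor: γ = (1 − 0.767376)^(−1/2) = 2.0734.
The moving clock records proper time: Δτ = Δt/γ = 62000/2.0734 = 29900 s.

29900 s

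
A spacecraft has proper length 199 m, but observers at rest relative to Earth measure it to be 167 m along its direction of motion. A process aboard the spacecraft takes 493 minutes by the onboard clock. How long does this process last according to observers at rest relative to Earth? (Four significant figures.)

587.5 minutes

Length contraction gives γ = L₀/L = 199/167 = 1.19162.
The same γ dilates the second interval: 1.19162 × 493 minutes = 587.5 minutes.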